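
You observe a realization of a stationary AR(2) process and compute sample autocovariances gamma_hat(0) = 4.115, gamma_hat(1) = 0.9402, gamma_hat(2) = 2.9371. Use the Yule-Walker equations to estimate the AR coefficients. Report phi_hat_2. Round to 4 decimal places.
\hat\phi_{2} = 0.6980

The Yule-Walker equations for an AR(p) process read, in matrix form,
  Gamma_p phi = r_p,   with   (Gamma_p)_{ij} = gamma(|i - j|),
                       (r_p)_i = gamma(i),   i,j = 1..p.
Substitute the sample gammas (Toeplitz matrix and right-hand side of size 2):
  Gamma_p = [[4.115, 0.9402], [0.9402, 4.115]]
  r_p     = [0.9402, 2.9371]
Written out:
  4.115 phi_1 + 0.9402 phi_2 = 0.9402
  0.9402 phi_1 + 4.115 phi_2 = 2.9371
Solve by Cramer's rule:
  det = gamma(0)^2 - gamma(1)^2 = (4.115)^2 - (0.9402)^2 = 16.933225 - 0.88397604 = 16.04924896
  phi_hat_1 = [gamma(1) gamma(0) - gamma(1) gamma(2)] / det = [(0.9402)(4.115) - (0.9402)(2.9371)] / 16.04924896 = 1.10746158 / 16.04924896 = 0.069
  phi_hat_2 = [gamma(0) gamma(2) - gamma(1)^2] / det = [(4.115)(2.9371) - (0.9402)^2] / 16.04924896 = 11.20219046 / 16.04924896 = 0.698
So phi_hat = [0.0690, 0.6980].
Therefore phi_hat_2 = 0.6980.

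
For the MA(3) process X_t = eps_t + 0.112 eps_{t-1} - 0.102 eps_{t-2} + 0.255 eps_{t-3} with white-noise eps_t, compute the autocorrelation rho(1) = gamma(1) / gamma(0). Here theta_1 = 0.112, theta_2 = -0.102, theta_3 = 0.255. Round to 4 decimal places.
\rho(1) = 0.0685

For an MA(q) process with theta_0 = 1, the autocovariance is
  gamma(k) = sigma^2 * sum_{i=0..q-k} theta_i * theta_{i+k},
and rho(k) = gamma(k) / gamma(0). Sigma^2 cancels.
  numerator   = (1)*(0.112) + (0.112)*(-0.102) + (-0.102)*(0.255) = 0.074566.
  denominator = (1)^2 + (0.112)^2 + (-0.102)^2 + (0.255)^2 = 1.087973.
  rho(1) = 0.074566 / 1.087973 = 0.0685.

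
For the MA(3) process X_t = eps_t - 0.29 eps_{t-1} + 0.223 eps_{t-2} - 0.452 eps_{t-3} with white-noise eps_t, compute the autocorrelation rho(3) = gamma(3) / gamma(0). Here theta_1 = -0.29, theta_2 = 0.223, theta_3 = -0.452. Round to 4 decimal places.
\rho(3) = -0.3378

For an MA(q) process with theta_0 = 1, the autocovariance is
  gamma(k) = sigma^2 * sum_{i=0..q-k} theta_i * theta_{i+k},
and rho(k) = gamma(k) / gamma(0). Sigma^2 cancels.
  numerator   = (1)*(-0.452) = -0.452.
  denominator = (1)^2 + (-0.29)^2 + (0.223)^2 + (-0.452)^2 = 1.338133.
  rho(3) = -0.452 / 1.338133 = -0.3378.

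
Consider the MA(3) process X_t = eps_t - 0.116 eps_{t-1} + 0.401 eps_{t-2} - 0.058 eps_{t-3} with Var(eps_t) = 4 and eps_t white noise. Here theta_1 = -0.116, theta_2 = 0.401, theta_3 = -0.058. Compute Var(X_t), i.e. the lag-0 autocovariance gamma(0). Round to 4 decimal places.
\gamma(0) = 4.7105

For an MA(q) process X_t = eps_t + sum_i theta_i eps_{t-i} with
Var(eps_t) = sigma^2, the variance is
  gamma(0) = sigma^2 * (1 + sum_i theta_i^2).
  sum_i theta_i^2 = (-0.116)^2 + (0.401)^2 + (-0.058)^2 = 0.013456 + 0.160801 + 0.003364 = 0.177621.
  gamma(0) = 4 * (1 + 0.177621) = 4 * 1.177621 = 4.710484, which rounds to 4.7105.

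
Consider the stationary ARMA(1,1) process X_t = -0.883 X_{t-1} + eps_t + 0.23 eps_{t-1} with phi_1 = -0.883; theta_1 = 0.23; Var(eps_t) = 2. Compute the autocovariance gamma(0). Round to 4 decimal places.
\gamma(0) = 5.8710

Multiply the model equation by X_{t-k} and take expectations. With theta_0 = psi_0 = 1 and psi_j the MA(infinity) weights, this gives
  gamma(k) - sum_i phi_i gamma(k-i) = c_k,
  c_k = sigma^2 * sum_{j=k..q} theta_j psi_{j-k}   (c_k = 0 for k > q),
using gamma(-m) = gamma(m).
psi-weights needed (psi_j = theta_j + sum_i phi_i psi_{j-i}):
  psi_1 = theta_1 + phi_1 = 0.23 + (-0.883) = -0.653
Right-hand sides:
  c_0 = sigma^2 (1 + theta_1 psi_1) = 2 * (1 + (0.23)(-0.653)) = 2 * 0.84981 = 1.69962
  c_1 = sigma^2 theta_1 = 2 * (0.23) = 0.46
  c_2 = 0
Equations for k = 0 and k = 1 (AR order 1):
  gamma(0) = phi_1 gamma(1) + c_0
  gamma(1) = phi_1 gamma(0) + c_1
Substituting the second into the first: gamma(0) (1 - phi_1^2) = c_0 + phi_1 c_1, so
  gamma(0) = (c_0 + phi_1 c_1) / (1 - phi_1^2) = (1.69962 + (-0.883)(0.46)) / (1 - (-0.883)^2) = 1.29344 / 0.220311 = 5.870973.
Therefore gamma(0) = 5.8710 (to 4 decimal places).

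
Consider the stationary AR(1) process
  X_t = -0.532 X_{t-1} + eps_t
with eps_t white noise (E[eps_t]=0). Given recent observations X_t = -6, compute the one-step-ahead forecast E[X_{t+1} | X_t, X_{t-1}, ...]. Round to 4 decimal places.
E[X_{t+1} \mid \mathcal F_t] = 3.1920

For an AR(p) model X_t = c + sum_i phi_i X_{t-i} + eps_t, the
one-step-ahead conditional mean is
  E[X_{t+1} | X_t, ...] = c + sum_i phi_i X_{t+1-i}.
Substitute known values:
  E[X_{t+1} | ...] = (-0.532) * (-6)
                   = 3.1920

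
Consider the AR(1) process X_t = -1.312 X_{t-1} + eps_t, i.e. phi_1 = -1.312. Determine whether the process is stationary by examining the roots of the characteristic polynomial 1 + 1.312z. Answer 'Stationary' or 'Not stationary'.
\text{Not stationary}

The AR(p) characteristic polynomial is P(z) = 1 + 1.312z.
Stationarity requires all roots to lie outside the unit circle, i.e. |z| > 1 for every root.
This is linear in z: 1 + (1.312) z = 0  =>  z = -1/(1.312) = -0.762195,  |z| = 0.762195.
Moduli of all roots: 0.7622.
All moduli strictly greater than 1? No.
Verdict: Not stationary.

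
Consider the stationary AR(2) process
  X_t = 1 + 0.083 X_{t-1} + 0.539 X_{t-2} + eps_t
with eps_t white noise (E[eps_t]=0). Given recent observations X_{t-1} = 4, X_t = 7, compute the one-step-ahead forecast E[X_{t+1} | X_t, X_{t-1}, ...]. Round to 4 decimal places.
E[X_{t+1} \mid \mathcal F_t] = 3.7370

For an AR(p) model X_t = c + sum_i phi_i X_{t-i} + eps_t, the
one-step-ahead conditional mean is
  E[X_{t+1} | X_t, ...] = c + sum_i phi_i X_{t+1-i}.
Substitute known values:
  E[X_{t+1} | ...] = 1 + (0.083) * (7) + (0.539) * (4)
                   = 3.7370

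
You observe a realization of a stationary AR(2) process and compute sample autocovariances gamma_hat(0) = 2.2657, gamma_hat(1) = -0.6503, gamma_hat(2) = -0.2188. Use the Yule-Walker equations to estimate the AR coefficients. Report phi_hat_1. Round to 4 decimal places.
\hat\phi_{1} = -0.3430

The Yule-Walker equations for an AR(p) process read, in matrix form,
  Gamma_p phi = r_p,   with   (Gamma_p)_{ij} = gamma(|i - j|),
                       (r_p)_i = gamma(i),   i,j = 1..p.
Substitute the sample gammas (Toeplitz matrix and right-hand side of size 2):
  Gamma_p = [[2.2657, -0.6503], [-0.6503, 2.2657]]
  r_p     = [-0.6503, -0.2188]
Written out:
  2.2657 phi_1 - 0.6503 phi_2 = -0.6503
  -0.6503 phi_1 + 2.2657 phi_2 = -0.2188
Solve by Cramer's rule:
  det = gamma(0)^2 - gamma(1)^2 = (2.2657)^2 - (-0.6503)^2 = 5.13339649 - 0.42289009 = 4.7105064
  phi_hat_1 = [gamma(1) gamma(0) - gamma(1) gamma(2)] / det = [(-0.6503)(2.2657) - (-0.6503)(-0.2188)] / 4.7105064 = -1.61567035 / 4.7105064 = -0.343
  phi_hat_2 = [gamma(0) gamma(2) - gamma(1)^2] / det = [(2.2657)(-0.2188) - (-0.6503)^2] / 4.7105064 = -0.91862525 / 4.7105064 = -0.195
So phi_hat = [-0.3430, -0.1950].
Therefore phi_hat_1 = -0.3430.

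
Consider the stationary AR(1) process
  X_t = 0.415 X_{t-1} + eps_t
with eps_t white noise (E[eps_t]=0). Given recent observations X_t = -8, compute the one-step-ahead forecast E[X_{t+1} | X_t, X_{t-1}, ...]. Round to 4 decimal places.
E[X_{t+1} \mid \mathcal F_t] = -3.3200

For an AR(p) model X_t = c + sum_i phi_i X_{t-i} + eps_t, the
one-step-ahead conditional mean is
  E[X_{t+1} | X_t, ...] = c + sum_i phi_i X_{t+1-i}.
Substitute known values:
  E[X_{t+1} | ...] = (0.415) * (-8)
                   = -3.3200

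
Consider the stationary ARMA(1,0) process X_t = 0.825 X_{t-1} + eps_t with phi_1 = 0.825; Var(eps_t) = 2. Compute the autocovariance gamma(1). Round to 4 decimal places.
\gamma(1) = 5.1663

Multiply the model equation by X_{t-k} and take expectations. With theta_0 = psi_0 = 1 and psi_j the MA(infinity) weights, this gives
  gamma(k) - sum_i phi_i gamma(k-i) = c_k,
  c_k = sigma^2 * sum_{j=k..q} theta_j psi_{j-k}   (c_k = 0 for k > q),
using gamma(-m) = gamma(m).
Pure AR (q = 0): c_0 = sigma^2 = 2, c_k = 0 for k >= 1.
Equations for k = 0 and k = 1 (AR order 1):
  gamma(0) = phi_1 gamma(1) + c_0
  gamma(1) = phi_1 gamma(0) + c_1
Substituting the second into the first: gamma(0) (1 - phi_1^2) = c_0 + phi_1 c_1, so
  gamma(0) = c_0 / (1 - phi_1^2) = 2 / (1 - (0.825)^2) = 2 / 0.319375 = 6.262231.
  gamma(1) = phi_1 gamma(0) = (0.825)(6.262231) = 5.166341.
Therefore gamma(1) = 5.1663 (to 4 decimal places).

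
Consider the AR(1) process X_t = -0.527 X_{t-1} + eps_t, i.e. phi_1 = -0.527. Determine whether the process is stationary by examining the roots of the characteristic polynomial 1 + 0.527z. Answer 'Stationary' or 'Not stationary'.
\text{Stationary}

The AR(p) characteristic polynomial is P(z) = 1 + 0.527z.
Stationarity requires all roots to lie outside the unit circle, i.e. |z| > 1 for every root.
This is linear in z: 1 + (0.527) z = 0  =>  z = -1/(0.527) = -1.897533,  |z| = 1.897533.
Moduli of all roots: 1.8975.
All moduli strictly greater than 1? Yes.
Verdict: Stationary.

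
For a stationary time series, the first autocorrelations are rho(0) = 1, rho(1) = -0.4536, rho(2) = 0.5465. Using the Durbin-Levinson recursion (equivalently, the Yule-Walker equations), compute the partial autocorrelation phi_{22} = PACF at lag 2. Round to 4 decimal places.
\phi_{22} = 0.4290

The PACF at lag k is phi_{kk}, the last component of the solution
to the Yule-Walker system G_k phi = r_k where
  (G_k)_{ij} = rho(|i - j|), (r_k)_i = rho(i), i,j = 1..k.
Equivalently, Durbin-Levinson gives phi_{kk} iteratively:
  phi_{11} = rho(1)
  phi_{kk} = [rho(k) - sum_{j=1..k-1} phi_{k-1,j} rho(k-j)]
            / [1 - sum_{j=1..k-1} phi_{k-1,j} rho(j)],
  phi_{k,j} = phi_{k-1,j} - phi_{kk} phi_{k-1,k-j},  j = 1..k-1.
Step k = 1:
  phi_11 = rho(1) = -0.4536.
Step k = 2:
  phi_22 = [rho(2) - phi_11 rho(1)] / [1 - phi_11 rho(1)] = [0.5465 - (-0.4536)(-0.4536)] / [1 - (-0.4536)(-0.4536)]
         = 0.34074704 / 0.79424704 = 0.429.
Therefore phi_{22} = 0.4290.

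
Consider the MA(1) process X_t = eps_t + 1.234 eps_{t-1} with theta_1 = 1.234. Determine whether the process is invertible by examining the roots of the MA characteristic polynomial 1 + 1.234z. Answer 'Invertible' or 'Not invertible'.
\text{Not invertible}

The MA(q) characteristic polynomial is P(z) = 1 + 1.234z.
Invertibility requires all roots to lie outside the unit circle, i.e. |z| > 1 for every root.
This is linear in z: 1 + (1.234) z = 0  =>  z = -1/(1.234) = -0.810373,  |z| = 0.810373.
Moduli of all roots: 0.8104.
All moduli strictly greater than 1? No.
Verdict: Not invertible.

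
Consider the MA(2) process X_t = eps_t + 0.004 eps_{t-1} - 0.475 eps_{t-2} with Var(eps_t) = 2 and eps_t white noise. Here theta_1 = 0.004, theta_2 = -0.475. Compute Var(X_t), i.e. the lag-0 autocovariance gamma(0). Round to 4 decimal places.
\gamma(0) = 2.4513

For an MA(q) process X_t = eps_t + sum_i theta_i eps_{t-i} with
Var(eps_t) = sigma^2, the variance is
  gamma(0) = sigma^2 * (1 + sum_i theta_i^2).
  sum_i theta_i^2 = (0.004)^2 + (-0.475)^2 = 0.000016 + 0.225625 = 0.225641.
  gamma(0) = 2 * (1 + 0.225641) = 2 * 1.225641 = 2.451282, which rounds to 2.4513.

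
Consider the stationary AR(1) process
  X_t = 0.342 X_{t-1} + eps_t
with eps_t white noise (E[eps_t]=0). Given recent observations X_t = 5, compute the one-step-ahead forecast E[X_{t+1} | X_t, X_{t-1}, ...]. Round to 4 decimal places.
E[X_{t+1} \mid \mathcal F_t] = 1.7100

For an AR(p) model X_t = c + sum_i phi_i X_{t-i} + eps_t, the
one-step-ahead conditional mean is
  E[X_{t+1} | X_t, ...] = c + sum_i phi_i X_{t+1-i}.
Substitute known values:
  E[X_{t+1} | ...] = (0.342) * (5)
                   = 1.7100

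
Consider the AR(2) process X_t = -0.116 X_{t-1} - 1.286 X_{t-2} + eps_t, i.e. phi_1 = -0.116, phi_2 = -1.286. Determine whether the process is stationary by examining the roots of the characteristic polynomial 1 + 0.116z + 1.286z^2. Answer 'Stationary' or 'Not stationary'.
\text{Not stationary}

The AR(p) characteristic polynomial is P(z) = 1 + 0.116z + 1.286z^2.
Stationarity requires all roots to lie outside the unit circle, i.e. |z| > 1 for every root.
Set 1 + (0.116) z + (1.286) z^2 = 0, i.e. a z^2 + b z + c = 0 with a = 1.286, b = 0.116, c = 1.
Discriminant D = b^2 - 4ac = (0.116)^2 - 4*(1.286)*1 = 0.013456 - (5.144) = -5.130544.
D < 0, so the roots are the complex-conjugate pair z = (-b +/- i sqrt(-D)) / (2a) = -0.0451 +/- 0.8807i.
For a conjugate pair |z|^2 = z * conj(z) = (product of roots) = c/a = 1/(1.286) = 0.777605, so |z| = sqrt(0.777605) = 0.8818 for both roots.
Moduli of all roots: 0.8818, 0.8818.
All moduli strictly greater than 1? No.
Verdict: Not stationary.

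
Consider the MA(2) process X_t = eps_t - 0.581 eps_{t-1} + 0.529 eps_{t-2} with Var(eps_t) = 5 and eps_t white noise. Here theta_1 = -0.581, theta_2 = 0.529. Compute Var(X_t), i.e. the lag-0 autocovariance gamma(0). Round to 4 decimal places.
\gamma(0) = 8.0870

For an MA(q) process X_t = eps_t + sum_i theta_i eps_{t-i} with
Var(eps_t) = sigma^2, the variance is
  gamma(0) = sigma^2 * (1 + sum_i theta_i^2).
  sum_i theta_i^2 = (-0.581)^2 + (0.529)^2 = 0.337561 + 0.279841 = 0.617402.
  gamma(0) = 5 * (1 + 0.617402) = 5 * 1.617402 = 8.08701, which rounds to 8.0870.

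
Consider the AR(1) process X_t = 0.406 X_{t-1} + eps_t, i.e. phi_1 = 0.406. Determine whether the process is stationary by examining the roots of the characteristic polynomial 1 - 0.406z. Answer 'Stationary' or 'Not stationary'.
\text{Stationary}

The AR(p) characteristic polynomial is P(z) = 1 - 0.406z.
Stationarity requires all roots to lie outside the unit circle, i.e. |z| > 1 for every root.
This is linear in z: 1 + (-0.406) z = 0  =>  z = -1/(-0.406) = 2.463054,  |z| = 2.463054.
Moduli of all roots: 2.4631.
All moduli strictly greater than 1? Yes.
Verdict: Stationary.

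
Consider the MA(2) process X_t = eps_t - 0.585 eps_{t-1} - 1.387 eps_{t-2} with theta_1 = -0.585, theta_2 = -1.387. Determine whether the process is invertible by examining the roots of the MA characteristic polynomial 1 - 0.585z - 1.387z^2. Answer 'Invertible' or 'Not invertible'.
\text{Not invertible}

The MA(q) characteristic polynomial is P(z) = 1 - 0.585z - 1.387z^2.
Invertibility requires all roots to lie outside the unit circle, i.e. |z| > 1 for every root.
Set 1 + (-0.585) z + (-1.387) z^2 = 0, i.e. a z^2 + b z + c = 0 with a = -1.387, b = -0.585, c = 1.
Discriminant D = b^2 - 4ac = (-0.585)^2 - 4*(-1.387)*1 = 0.342225 - (-5.548) = 5.890225.
D >= 0, so the roots are real: z = (-b +/- sqrt(D)) / (2a) = (0.585 +/- 2.426979) / (-2.774).
  z_1 = (0.585 + 2.426979) / (-2.774) = -1.0858,   |z_1| = 1.0858.
  z_2 = (0.585 - 2.426979) / (-2.774) = 0.664,   |z_2| = 0.664.
Moduli of all roots: 1.0858, 0.6640.
All moduli strictly greater than 1? No.
Verdict: Not invertible.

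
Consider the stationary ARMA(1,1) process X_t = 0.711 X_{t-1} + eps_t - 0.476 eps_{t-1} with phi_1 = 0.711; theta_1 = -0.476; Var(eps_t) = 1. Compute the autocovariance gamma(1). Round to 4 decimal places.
\gamma(1) = 0.3144

Multiply the model equation by X_{t-k} and take expectations. With theta_0 = psi_0 = 1 and psi_j the MA(infinity) weights, this gives
  gamma(k) - sum_i phi_i gamma(k-i) = c_k,
  c_k = sigma^2 * sum_{j=k..q} theta_j psi_{j-k}   (c_k = 0 for k > q),
using gamma(-m) = gamma(m).
psi-weights needed (psi_j = theta_j + sum_i phi_i psi_{j-i}):
  psi_1 = theta_1 + phi_1 = -0.476 + (0.711) = 0.235
Right-hand sides:
  c_0 = sigma^2 (1 + theta_1 psi_1) = 1 * (1 + (-0.476)(0.235)) = 1 * 0.88814 = 0.88814
  c_1 = sigma^2 theta_1 = 1 * (-0.476) = -0.476
  c_2 = 0
Equations for k = 0 and k = 1 (AR order 1):
  gamma(0) = phi_1 gamma(1) + c_0
  gamma(1) = phi_1 gamma(0) + c_1
Substituting the second into the first: gamma(0) (1 - phi_1^2) = c_0 + phi_1 c_1, so
  gamma(0) = (c_0 + phi_1 c_1) / (1 - phi_1^2) = (0.88814 + (0.711)(-0.476)) / (1 - (0.711)^2) = 0.549704 / 0.494479 = 1.111683.
  gamma(1) = phi_1 gamma(0) + c_1 = (0.711)(1.111683) + (-0.476) = 0.314407.
Therefore gamma(1) = 0.3144 (to 4 decimal places).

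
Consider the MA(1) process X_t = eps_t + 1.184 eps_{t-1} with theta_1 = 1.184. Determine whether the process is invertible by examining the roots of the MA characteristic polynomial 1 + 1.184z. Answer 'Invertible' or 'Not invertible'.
\text{Not invertible}

The MA(q) characteristic polynomial is P(z) = 1 + 1.184z.
Invertibility requires all roots to lie outside the unit circle, i.e. |z| > 1 for every root.
This is linear in z: 1 + (1.184) z = 0  =>  z = -1/(1.184) = -0.844595,  |z| = 0.844595.
Moduli of all roots: 0.8446.
All moduli strictly greater than 1? No.
Verdict: Not invertible.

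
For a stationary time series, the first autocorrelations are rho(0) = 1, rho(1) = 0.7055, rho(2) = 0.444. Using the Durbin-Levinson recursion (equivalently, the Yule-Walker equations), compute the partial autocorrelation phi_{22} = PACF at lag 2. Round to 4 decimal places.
\phi_{22} = -0.1070

The PACF at lag k is phi_{kk}, the last component of the solution
to the Yule-Walker system G_k phi = r_k where
  (G_k)_{ij} = rho(|i - j|), (r_k)_i = rho(i), i,j = 1..k.
Equivalently, Durbin-Levinson gives phi_{kk} iteratively:
  phi_{11} = rho(1)
  phi_{kk} = [rho(k) - sum_{j=1..k-1} phi_{k-1,j} rho(k-j)]
            / [1 - sum_{j=1..k-1} phi_{k-1,j} rho(j)],
  phi_{k,j} = phi_{k-1,j} - phi_{kk} phi_{k-1,k-j},  j = 1..k-1.
Step k = 1:
  phi_11 = rho(1) = 0.7055.
Step k = 2:
  phi_22 = [rho(2) - phi_11 rho(1)] / [1 - phi_11 rho(1)] = [0.444 - (0.7055)(0.7055)] / [1 - (0.7055)(0.7055)]
         = -0.05373025 / 0.50226975 = -0.107.
Therefore phi_{22} = -0.1070.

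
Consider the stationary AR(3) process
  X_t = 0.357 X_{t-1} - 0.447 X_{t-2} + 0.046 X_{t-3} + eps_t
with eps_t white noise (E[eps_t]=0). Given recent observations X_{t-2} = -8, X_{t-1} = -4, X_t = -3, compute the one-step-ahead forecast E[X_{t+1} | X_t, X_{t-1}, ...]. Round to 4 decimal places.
E[X_{t+1} \mid \mathcal F_t] = 0.3490

For an AR(p) model X_t = c + sum_i phi_i X_{t-i} + eps_t, the
one-step-ahead conditional mean is
  E[X_{t+1} | X_t, ...] = c + sum_i phi_i X_{t+1-i}.
Substitute known values:
  E[X_{t+1} | ...] = (0.357) * (-3) + (-0.447) * (-4) + (0.046) * (-8)
                   = 0.3490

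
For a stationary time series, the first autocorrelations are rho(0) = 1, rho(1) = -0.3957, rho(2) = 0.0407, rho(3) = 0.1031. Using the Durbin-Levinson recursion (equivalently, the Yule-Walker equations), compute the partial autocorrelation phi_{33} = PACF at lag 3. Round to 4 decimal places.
\phi_{33} = 0.0810

The PACF at lag k is phi_{kk}, the last component of the solution
to the Yule-Walker system G_k phi = r_k where
  (G_k)_{ij} = rho(|i - j|), (r_k)_i = rho(i), i,j = 1..k.
Equivalently, Durbin-Levinson gives phi_{kk} iteratively:
  phi_{11} = rho(1)
  phi_{kk} = [rho(k) - sum_{j=1..k-1} phi_{k-1,j} rho(k-j)]
            / [1 - sum_{j=1..k-1} phi_{k-1,j} rho(j)],
  phi_{k,j} = phi_{k-1,j} - phi_{kk} phi_{k-1,k-j},  j = 1..k-1.
Step k = 1:
  phi_11 = rho(1) = -0.3957.
Step k = 2:
  phi_22 = [rho(2) - phi_11 rho(1)] / [1 - phi_11 rho(1)] = [0.0407 - (-0.3957)(-0.3957)] / [1 - (-0.3957)(-0.3957)]
         = -0.11587849 / 0.84342151 = -0.137391.
  Update: phi_21 = phi_11 - phi_22 phi_11 = -0.3957 - (-0.137391)(-0.3957) = -0.450066.
Step k = 3:
  phi_33 = [rho(3) - phi_21 rho(2) - phi_22 rho(1)] / [1 - phi_21 rho(1) - phi_22 rho(2)]
    numerator   = 0.1031 - (-0.450066)(0.0407) - (-0.137391)(-0.3957) = 0.06705207
    denominator = 1 - (-0.450066)(-0.3957) - (-0.137391)(0.0407) = 0.82750085
  phi_33 = 0.06705207 / 0.82750085 = 0.081.
Therefore phi_{33} = 0.0810.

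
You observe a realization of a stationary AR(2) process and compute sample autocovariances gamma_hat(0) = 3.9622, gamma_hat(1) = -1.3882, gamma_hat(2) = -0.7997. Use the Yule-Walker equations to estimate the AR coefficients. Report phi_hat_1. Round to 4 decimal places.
\hat\phi_{1} = -0.4800

The Yule-Walker equations for an AR(p) process read, in matrix form,
  Gamma_p phi = r_p,   with   (Gamma_p)_{ij} = gamma(|i - j|),
                       (r_p)_i = gamma(i),   i,j = 1..p.
Substitute the sample gammas (Toeplitz matrix and right-hand side of size 2):
  Gamma_p = [[3.9622, -1.3882], [-1.3882, 3.9622]]
  r_p     = [-1.3882, -0.7997]
Written out:
  3.9622 phi_1 - 1.3882 phi_2 = -1.3882
  -1.3882 phi_1 + 3.9622 phi_2 = -0.7997
Solve by Cramer's rule:
  det = gamma(0)^2 - gamma(1)^2 = (3.9622)^2 - (-1.3882)^2 = 15.69902884 - 1.92709924 = 13.7719296
  phi_hat_1 = [gamma(1) gamma(0) - gamma(1) gamma(2)] / det = [(-1.3882)(3.9622) - (-1.3882)(-0.7997)] / 13.7719296 = -6.61046958 / 13.7719296 = -0.48
  phi_hat_2 = [gamma(0) gamma(2) - gamma(1)^2] / det = [(3.9622)(-0.7997) - (-1.3882)^2] / 13.7719296 = -5.09567058 / 13.7719296 = -0.37
So phi_hat = [-0.4800, -0.3700].
Therefore phi_hat_1 = -0.4800.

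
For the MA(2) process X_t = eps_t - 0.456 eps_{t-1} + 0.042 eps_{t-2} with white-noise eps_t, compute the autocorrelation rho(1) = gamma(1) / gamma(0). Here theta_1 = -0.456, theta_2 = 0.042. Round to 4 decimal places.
\rho(1) = -0.3928

For an MA(q) process with theta_0 = 1, the autocovariance is
  gamma(k) = sigma^2 * sum_{i=0..q-k} theta_i * theta_{i+k},
and rho(k) = gamma(k) / gamma(0). Sigma^2 cancels.
  numerator   = (1)*(-0.456) + (-0.456)*(0.042) = -0.475152.
  denominator = (1)^2 + (-0.456)^2 + (0.042)^2 = 1.2097.
  rho(1) = -0.475152 / 1.2097 = -0.3928.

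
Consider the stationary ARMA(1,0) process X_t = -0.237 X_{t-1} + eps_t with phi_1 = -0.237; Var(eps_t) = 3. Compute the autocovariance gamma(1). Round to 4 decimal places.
\gamma(1) = -0.7533

Multiply the model equation by X_{t-k} and take expectations. With theta_0 = psi_0 = 1 and psi_j the MA(infinity) weights, this gives
  gamma(k) - sum_i phi_i gamma(k-i) = c_k,
  c_k = sigma^2 * sum_{j=k..q} theta_j psi_{j-k}   (c_k = 0 for k > q),
using gamma(-m) = gamma(m).
Pure AR (q = 0): c_0 = sigma^2 = 3, c_k = 0 for k >= 1.
Equations for k = 0 and k = 1 (AR order 1):
  gamma(0) = phi_1 gamma(1) + c_0
  gamma(1) = phi_1 gamma(0) + c_1
Substituting the second into the first: gamma(0) (1 - phi_1^2) = c_0 + phi_1 c_1, so
  gamma(0) = c_0 / (1 - phi_1^2) = 3 / (1 - (-0.237)^2) = 3 / 0.943831 = 3.178535.
  gamma(1) = phi_1 gamma(0) = (-0.237)(3.178535) = -0.753313.
Therefore gamma(1) = -0.7533 (to 4 decimal places).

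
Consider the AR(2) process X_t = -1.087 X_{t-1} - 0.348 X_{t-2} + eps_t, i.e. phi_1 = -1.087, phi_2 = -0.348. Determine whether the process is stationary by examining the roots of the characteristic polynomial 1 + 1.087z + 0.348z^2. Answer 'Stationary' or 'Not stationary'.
\text{Stationary}

The AR(p) characteristic polynomial is P(z) = 1 + 1.087z + 0.348z^2.
Stationarity requires all roots to lie outside the unit circle, i.e. |z| > 1 for every root.
Set 1 + (1.087) z + (0.348) z^2 = 0, i.e. a z^2 + b z + c = 0 with a = 0.348, b = 1.087, c = 1.
Discriminant D = b^2 - 4ac = (1.087)^2 - 4*(0.348)*1 = 1.181569 - (1.392) = -0.210431.
D < 0, so the roots are the complex-conjugate pair z = (-b +/- i sqrt(-D)) / (2a) = -1.5618 +/- 0.6591i.
For a conjugate pair |z|^2 = z * conj(z) = (product of roots) = c/a = 1/(0.348) = 2.873563, so |z| = sqrt(2.873563) = 1.6952 for both roots.
Moduli of all roots: 1.6952, 1.6952.
All moduli strictly greater than 1? Yes.
Verdict: Stationary.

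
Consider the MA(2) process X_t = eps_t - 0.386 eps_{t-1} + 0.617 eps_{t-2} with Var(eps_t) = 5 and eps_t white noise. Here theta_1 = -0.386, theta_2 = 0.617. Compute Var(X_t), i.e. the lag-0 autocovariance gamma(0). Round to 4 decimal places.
\gamma(0) = 7.6484

For an MA(q) process X_t = eps_t + sum_i theta_i eps_{t-i} with
Var(eps_t) = sigma^2, the variance is
  gamma(0) = sigma^2 * (1 + sum_i theta_i^2).
  sum_i theta_i^2 = (-0.386)^2 + (0.617)^2 = 0.148996 + 0.380689 = 0.529685.
  gamma(0) = 5 * (1 + 0.529685) = 5 * 1.529685 = 7.648425, which rounds to 7.6484.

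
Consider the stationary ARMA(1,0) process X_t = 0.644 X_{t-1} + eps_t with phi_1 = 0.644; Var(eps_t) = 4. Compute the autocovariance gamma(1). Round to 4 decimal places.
\gamma(1) = 4.4014

Multiply the model equation by X_{t-k} and take expectations. With theta_0 = psi_0 = 1 and psi_j the MA(infinity) weights, this gives
  gamma(k) - sum_i phi_i gamma(k-i) = c_k,
  c_k = sigma^2 * sum_{j=k..q} theta_j psi_{j-k}   (c_k = 0 for k > q),
using gamma(-m) = gamma(m).
Pure AR (q = 0): c_0 = sigma^2 = 4, c_k = 0 for k >= 1.
Equations for k = 0 and k = 1 (AR order 1):
  gamma(0) = phi_1 gamma(1) + c_0
  gamma(1) = phi_1 gamma(0) + c_1
Substituting the second into the first: gamma(0) (1 - phi_1^2) = c_0 + phi_1 c_1, so
  gamma(0) = c_0 / (1 - phi_1^2) = 4 / (1 - (0.644)^2) = 4 / 0.585264 = 6.834523.
  gamma(1) = phi_1 gamma(0) = (0.644)(6.834523) = 4.401433.
Therefore gamma(1) = 4.4014 (to 4 decimal places).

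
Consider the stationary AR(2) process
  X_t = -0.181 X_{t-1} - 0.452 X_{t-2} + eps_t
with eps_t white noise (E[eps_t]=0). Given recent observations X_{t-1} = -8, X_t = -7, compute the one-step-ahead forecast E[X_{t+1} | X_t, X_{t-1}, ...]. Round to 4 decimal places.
E[X_{t+1} \mid \mathcal F_t] = 4.8830

For an AR(p) model X_t = c + sum_i phi_i X_{t-i} + eps_t, the
one-step-ahead conditional mean is
  E[X_{t+1} | X_t, ...] = c + sum_i phi_i X_{t+1-i}.
Substitute known values:
  E[X_{t+1} | ...] = (-0.181) * (-7) + (-0.452) * (-8)
                   = 4.8830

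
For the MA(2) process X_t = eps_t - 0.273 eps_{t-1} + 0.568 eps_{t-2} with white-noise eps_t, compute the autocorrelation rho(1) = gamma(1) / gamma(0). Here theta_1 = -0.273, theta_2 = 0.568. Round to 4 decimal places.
\rho(1) = -0.3064

For an MA(q) process with theta_0 = 1, the autocovariance is
  gamma(k) = sigma^2 * sum_{i=0..q-k} theta_i * theta_{i+k},
and rho(k) = gamma(k) / gamma(0). Sigma^2 cancels.
  numerator   = (1)*(-0.273) + (-0.273)*(0.568) = -0.428064.
  denominator = (1)^2 + (-0.273)^2 + (0.568)^2 = 1.397153.
  rho(1) = -0.428064 / 1.397153 = -0.3064.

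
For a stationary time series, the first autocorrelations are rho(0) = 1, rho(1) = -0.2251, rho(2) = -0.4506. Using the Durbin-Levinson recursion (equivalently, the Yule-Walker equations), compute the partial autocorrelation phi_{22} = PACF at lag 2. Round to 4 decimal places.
\phi_{22} = -0.5280

The PACF at lag k is phi_{kk}, the last component of the solution
to the Yule-Walker system G_k phi = r_k where
  (G_k)_{ij} = rho(|i - j|), (r_k)_i = rho(i), i,j = 1..k.
Equivalently, Durbin-Levinson gives phi_{kk} iteratively:
  phi_{11} = rho(1)
  phi_{kk} = [rho(k) - sum_{j=1..k-1} phi_{k-1,j} rho(k-j)]
            / [1 - sum_{j=1..k-1} phi_{k-1,j} rho(j)],
  phi_{k,j} = phi_{k-1,j} - phi_{kk} phi_{k-1,k-j},  j = 1..k-1.
Step k = 1:
  phi_11 = rho(1) = -0.2251.
Step k = 2:
  phi_22 = [rho(2) - phi_11 rho(1)] / [1 - phi_11 rho(1)] = [-0.4506 - (-0.2251)(-0.2251)] / [1 - (-0.2251)(-0.2251)]
         = -0.50127001 / 0.94932999 = -0.528.
Therefore phi_{22} = -0.5280.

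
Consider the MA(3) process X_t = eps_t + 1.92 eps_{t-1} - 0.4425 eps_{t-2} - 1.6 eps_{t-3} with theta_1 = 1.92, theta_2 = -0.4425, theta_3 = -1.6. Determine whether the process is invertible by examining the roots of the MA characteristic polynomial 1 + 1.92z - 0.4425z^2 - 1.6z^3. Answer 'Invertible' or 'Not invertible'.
\text{Not invertible}

The MA(q) characteristic polynomial is P(z) = 1 + 1.92z - 0.4425z^2 - 1.6z^3.
Invertibility requires all roots to lie outside the unit circle, i.e. |z| > 1 for every root.
Degree 3: look for a simple real root z0 first, then factor out (1 - z/z0) and solve the remaining quadratic.
Testing z0 = -0.8: P(-0.8) = 1 + (1.92)(-0.8) + (-0.4425)(-0.8)^2 + (-1.6)(-0.8)^3
  = 1 + (-1.536) + (-0.2832) + (0.8192) = 0.  So z_0 = -0.8 is a root, |z_0| = 0.8.
Divide out the factor (1 + 1.25 z) = (1 - z/z0) (since 1/z0 = -1.25):
  P(z) = (1 + 1.25 z)(1 + (0.67) z + (-1.28) z^2)
  [check: z-coef 0.67 - (-1.25) = 1.92; z^2-coef -1.28 - (-1.25)(0.67) = -0.4425; z^3-coef -(-1.25)(-1.28) = -1.6.]
Remaining roots from the quadratic factor 1 + (0.67) z + (-1.28) z^2:
  Set 1 + (0.67) z + (-1.28) z^2 = 0, i.e. a z^2 + b z + c = 0 with a = -1.28, b = 0.67, c = 1.
  Discriminant D = b^2 - 4ac = (0.67)^2 - 4*(-1.28)*1 = 0.4489 - (-5.12) = 5.5689.
  D >= 0, so the roots are real: z = (-b +/- sqrt(D)) / (2a) = (-0.67 +/- 2.359852) / (-2.56).
    z_1 = (-0.67 + 2.359852) / (-2.56) = -0.6601,   |z_1| = 0.6601.
    z_2 = (-0.67 - 2.359852) / (-2.56) = 1.1835,   |z_2| = 1.1835.
Moduli of all roots: 0.8000, 0.6601, 1.1835.
All moduli strictly greater than 1? No.
Verdict: Not invertible.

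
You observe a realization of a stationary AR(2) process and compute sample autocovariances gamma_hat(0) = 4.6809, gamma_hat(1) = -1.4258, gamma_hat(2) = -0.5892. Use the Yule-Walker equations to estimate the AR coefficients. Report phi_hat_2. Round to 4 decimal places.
\hat\phi_{2} = -0.2410

The Yule-Walker equations for an AR(p) process read, in matrix form,
  Gamma_p phi = r_p,   with   (Gamma_p)_{ij} = gamma(|i - j|),
                       (r_p)_i = gamma(i),   i,j = 1..p.
Substitute the sample gammas (Toeplitz matrix and right-hand side of size 2):
  Gamma_p = [[4.6809, -1.4258], [-1.4258, 4.6809]]
  r_p     = [-1.4258, -0.5892]
Written out:
  4.6809 phi_1 - 1.4258 phi_2 = -1.4258
  -1.4258 phi_1 + 4.6809 phi_2 = -0.5892
Solve by Cramer's rule:
  det = gamma(0)^2 - gamma(1)^2 = (4.6809)^2 - (-1.4258)^2 = 21.91082481 - 2.03290564 = 19.87791917
  phi_hat_1 = [gamma(1) gamma(0) - gamma(1) gamma(2)] / det = [(-1.4258)(4.6809) - (-1.4258)(-0.5892)] / 19.87791917 = -7.51410858 / 19.87791917 = -0.378
  phi_hat_2 = [gamma(0) gamma(2) - gamma(1)^2] / det = [(4.6809)(-0.5892) - (-1.4258)^2] / 19.87791917 = -4.79089192 / 19.87791917 = -0.241
So phi_hat = [-0.3780, -0.2410].
Therefore phi_hat_2 = -0.2410.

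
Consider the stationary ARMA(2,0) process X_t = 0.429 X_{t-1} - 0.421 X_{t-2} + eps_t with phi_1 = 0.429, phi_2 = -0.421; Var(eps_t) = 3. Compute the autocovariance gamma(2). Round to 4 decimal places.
\gamma(2) = -1.1694

Multiply the model equation by X_{t-k} and take expectations. With theta_0 = psi_0 = 1 and psi_j the MA(infinity) weights, this gives
  gamma(k) - sum_i phi_i gamma(k-i) = c_k,
  c_k = sigma^2 * sum_{j=k..q} theta_j psi_{j-k}   (c_k = 0 for k > q),
using gamma(-m) = gamma(m).
Pure AR (q = 0): c_0 = sigma^2 = 3, c_k = 0 for k >= 1.
Equations for k = 0, 1, 2 (AR order 2, c_2 = 0):
  (E0) gamma(0) = phi_1 gamma(1) + phi_2 gamma(2) + c_0
  (E1) gamma(1) = phi_1 gamma(0) + phi_2 gamma(1) + c_1
  (E2) gamma(2) = phi_1 gamma(1) + phi_2 gamma(0)
From (E1): gamma(1) = A gamma(0) + B with
  A = phi_1 / (1 - phi_2) = 0.429 / 1.421 = 0.3019,   B = c_1 / (1 - phi_2) = 0 / 1.421 = 0.
Insert (E2) into (E0): gamma(0) (1 - phi_2^2) = phi_1 (1 + phi_2) gamma(1) + c_0.
  phi_1 (1 + phi_2) = (0.429)(0.579) = 0.248391,   1 - phi_2^2 = 0.822759.
Replace gamma(1) by A gamma(0) + B and collect gamma(0):
  gamma(0) [0.822759 - (0.248391)(0.3019)] = c_0 = 3
  gamma(0) * 0.74777 = 3
  gamma(0) = 3 / 0.74777 = 4.01193.
  gamma(1) = A gamma(0) = (0.3019)(4.01193) = 1.211202.
  gamma(2) = phi_1 gamma(1) + phi_2 gamma(0) = (0.429)(1.211202) + (-0.421)(4.01193) = -1.169417.
Therefore gamma(2) = -1.1694 (to 4 decimal places).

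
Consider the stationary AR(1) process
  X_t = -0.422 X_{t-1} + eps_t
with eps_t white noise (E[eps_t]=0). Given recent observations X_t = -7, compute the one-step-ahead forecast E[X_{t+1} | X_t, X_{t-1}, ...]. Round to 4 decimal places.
E[X_{t+1} \mid \mathcal F_t] = 2.9540

For an AR(p) model X_t = c + sum_i phi_i X_{t-i} + eps_t, the
one-step-ahead conditional mean is
  E[X_{t+1} | X_t, ...] = c + sum_i phi_i X_{t+1-i}.
Substitute known values:
  E[X_{t+1} | ...] = (-0.422) * (-7)
                   = 2.9540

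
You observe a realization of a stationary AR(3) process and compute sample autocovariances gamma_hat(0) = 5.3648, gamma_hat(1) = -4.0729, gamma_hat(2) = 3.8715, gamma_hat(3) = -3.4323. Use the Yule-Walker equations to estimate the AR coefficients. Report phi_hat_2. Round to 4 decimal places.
\hat\phi_{2} = 0.3170

The Yule-Walker equations for an AR(p) process read, in matrix form,
  Gamma_p phi = r_p,   with   (Gamma_p)_{ij} = gamma(|i - j|),
                       (r_p)_i = gamma(i),   i,j = 1..p.
Substitute the sample gammas (Toeplitz matrix and right-hand side of size 3):
  Gamma_p = [[5.3648, -4.0729, 3.8715], [-4.0729, 5.3648, -4.0729], [3.8715, -4.0729, 5.3648]]
  r_p     = [-4.0729, 3.8715, -3.4323]
Written out (R1..R3):
  (R1) 5.3648 phi_1 - 4.0729 phi_2 + 3.8715 phi_3 = -4.0729
  (R2) -4.0729 phi_1 + 5.3648 phi_2 - 4.0729 phi_3 = 3.8715
  (R3) 3.8715 phi_1 - 4.0729 phi_2 + 5.3648 phi_3 = -3.4323
Gaussian elimination:
  R2 <- R2 - (-4.0729/5.3648) R1 = R2 - (-0.75919) R1:  2.272697 phi_2 - 1.133698 phi_3 = 0.779397
  R3 <- R3 - (3.8715/5.3648) R1 = R3 - (0.721649) R1:  -1.133698 phi_2 + 2.570938 phi_3 = -0.493098
  R3 <- R3 - (-1.133698/2.272697) R2 = R3 - (-0.498834) R2:  2.005411 phi_3 = -0.104308
Back-substitution:
  phi_hat_3 = -0.104308 / 2.005411 = -0.052013
  phi_hat_2 = (0.779397 - (-1.133698)(-0.052013)) / 2.272697 = 0.316993
  phi_hat_1 = (-4.0729 - (-4.0729)(0.316993) - (3.8715)(-0.052013)) / 5.3648 = -0.480996
So phi_hat = [-0.4810, 0.3170, -0.0520].
Therefore phi_hat_2 = 0.3170.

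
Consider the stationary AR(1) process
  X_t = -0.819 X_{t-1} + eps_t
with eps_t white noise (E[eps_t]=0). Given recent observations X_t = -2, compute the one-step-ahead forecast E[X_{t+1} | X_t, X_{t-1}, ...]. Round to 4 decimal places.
E[X_{t+1} \mid \mathcal F_t] = 1.6380

For an AR(p) model X_t = c + sum_i phi_i X_{t-i} + eps_t, the
one-step-ahead conditional mean is
  E[X_{t+1} | X_t, ...] = c + sum_i phi_i X_{t+1-i}.
Substitute known values:
  E[X_{t+1} | ...] = (-0.819) * (-2)
                   = 1.6380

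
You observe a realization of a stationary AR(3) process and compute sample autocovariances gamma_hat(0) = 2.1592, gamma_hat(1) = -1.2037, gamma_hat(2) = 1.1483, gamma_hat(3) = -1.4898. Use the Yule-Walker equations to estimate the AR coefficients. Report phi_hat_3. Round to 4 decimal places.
\hat\phi_{3} = -0.5010

The Yule-Walker equations for an AR(p) process read, in matrix form,
  Gamma_p phi = r_p,   with   (Gamma_p)_{ij} = gamma(|i - j|),
                       (r_p)_i = gamma(i),   i,j = 1..p.
Substitute the sample gammas (Toeplitz matrix and right-hand side of size 3):
  Gamma_p = [[2.1592, -1.2037, 1.1483], [-1.2037, 2.1592, -1.2037], [1.1483, -1.2037, 2.1592]]
  r_p     = [-1.2037, 1.1483, -1.4898]
Written out (R1..R3):
  (R1) 2.1592 phi_1 - 1.2037 phi_2 + 1.1483 phi_3 = -1.2037
  (R2) -1.2037 phi_1 + 2.1592 phi_2 - 1.2037 phi_3 = 1.1483
  (R3) 1.1483 phi_1 - 1.2037 phi_2 + 2.1592 phi_3 = -1.4898
Gaussian elimination:
  R2 <- R2 - (-1.2037/2.1592) R1 = R2 - (-0.557475) R1:  1.488167 phi_2 - 0.563551 phi_3 = 0.477267
  R3 <- R3 - (1.1483/2.1592) R1 = R3 - (0.531817) R1:  -0.563551 phi_2 + 1.548514 phi_3 = -0.849651
  R3 <- R3 - (-0.563551/1.488167) R2 = R3 - (-0.378688) R2:  1.335104 phi_3 = -0.668916
Back-substitution:
  phi_hat_3 = -0.668916 / 1.335104 = -0.501022
  phi_hat_2 = (0.477267 - (-0.563551)(-0.501022)) / 1.488167 = 0.130977
  phi_hat_1 = (-1.2037 - (-1.2037)(0.130977) - (1.1483)(-0.501022)) / 2.1592 = -0.218007
So phi_hat = [-0.2180, 0.1310, -0.5010].
Therefore phi_hat_3 = -0.5010.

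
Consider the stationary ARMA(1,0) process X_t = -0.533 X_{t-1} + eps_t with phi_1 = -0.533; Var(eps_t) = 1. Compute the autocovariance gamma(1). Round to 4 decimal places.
\gamma(1) = -0.7445

Multiply the model equation by X_{t-k} and take expectations. With theta_0 = psi_0 = 1 and psi_j the MA(infinity) weights, this gives
  gamma(k) - sum_i phi_i gamma(k-i) = c_k,
  c_k = sigma^2 * sum_{j=k..q} theta_j psi_{j-k}   (c_k = 0 for k > q),
using gamma(-m) = gamma(m).
Pure AR (q = 0): c_0 = sigma^2 = 1, c_k = 0 for k >= 1.
Equations for k = 0 and k = 1 (AR order 1):
  gamma(0) = phi_1 gamma(1) + c_0
  gamma(1) = phi_1 gamma(0) + c_1
Substituting the second into the first: gamma(0) (1 - phi_1^2) = c_0 + phi_1 c_1, so
  gamma(0) = c_0 / (1 - phi_1^2) = 1 / (1 - (-0.533)^2) = 1 / 0.715911 = 1.396822.
  gamma(1) = phi_1 gamma(0) = (-0.533)(1.396822) = -0.744506.
Therefore gamma(1) = -0.7445 (to 4 decimal places).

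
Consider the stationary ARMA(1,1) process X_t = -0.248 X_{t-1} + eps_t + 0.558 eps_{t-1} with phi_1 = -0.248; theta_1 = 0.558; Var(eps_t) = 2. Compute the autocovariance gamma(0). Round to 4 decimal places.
\gamma(0) = 2.2048

Multiply the model equation by X_{t-k} and take expectations. With theta_0 = psi_0 = 1 and psi_j the MA(infinity) weights, this gives
  gamma(k) - sum_i phi_i gamma(k-i) = c_k,
  c_k = sigma^2 * sum_{j=k..q} theta_j psi_{j-k}   (c_k = 0 for k > q),
using gamma(-m) = gamma(m).
psi-weights needed (psi_j = theta_j + sum_i phi_i psi_{j-i}):
  psi_1 = theta_1 + phi_1 = 0.558 + (-0.248) = 0.31
Right-hand sides:
  c_0 = sigma^2 (1 + theta_1 psi_1) = 2 * (1 + (0.558)(0.31)) = 2 * 1.17298 = 2.34596
  c_1 = sigma^2 theta_1 = 2 * (0.558) = 1.116
  c_2 = 0
Equations for k = 0 and k = 1 (AR order 1):
  gamma(0) = phi_1 gamma(1) + c_0
  gamma(1) = phi_1 gamma(0) + c_1
Substituting the second into the first: gamma(0) (1 - phi_1^2) = c_0 + phi_1 c_1, so
  gamma(0) = (c_0 + phi_1 c_1) / (1 - phi_1^2) = (2.34596 + (-0.248)(1.116)) / (1 - (-0.248)^2) = 2.069192 / 0.938496 = 2.204796.
Therefore gamma(0) = 2.2048 (to 4 decimal places).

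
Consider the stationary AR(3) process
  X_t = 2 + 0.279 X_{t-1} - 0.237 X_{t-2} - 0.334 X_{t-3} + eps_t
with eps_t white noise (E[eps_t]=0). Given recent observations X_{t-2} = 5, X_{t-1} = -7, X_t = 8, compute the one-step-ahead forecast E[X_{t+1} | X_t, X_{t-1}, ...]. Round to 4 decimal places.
E[X_{t+1} \mid \mathcal F_t] = 4.2210

For an AR(p) model X_t = c + sum_i phi_i X_{t-i} + eps_t, the
one-step-ahead conditional mean is
  E[X_{t+1} | X_t, ...] = c + sum_i phi_i X_{t+1-i}.
Substitute known values:
  E[X_{t+1} | ...] = 2 + (0.279) * (8) + (-0.237) * (-7) + (-0.334) * (5)
                   = 4.2210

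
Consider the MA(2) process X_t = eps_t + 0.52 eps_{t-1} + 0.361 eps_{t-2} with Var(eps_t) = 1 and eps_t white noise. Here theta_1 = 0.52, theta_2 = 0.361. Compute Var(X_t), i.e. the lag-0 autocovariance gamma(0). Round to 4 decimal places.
\gamma(0) = 1.4007

For an MA(q) process X_t = eps_t + sum_i theta_i eps_{t-i} with
Var(eps_t) = sigma^2, the variance is
  gamma(0) = sigma^2 * (1 + sum_i theta_i^2).
  sum_i theta_i^2 = (0.52)^2 + (0.361)^2 = 0.2704 + 0.130321 = 0.400721.
  gamma(0) = 1 * (1 + 0.400721) = 1 * 1.400721 = 1.400721, which rounds to 1.4007.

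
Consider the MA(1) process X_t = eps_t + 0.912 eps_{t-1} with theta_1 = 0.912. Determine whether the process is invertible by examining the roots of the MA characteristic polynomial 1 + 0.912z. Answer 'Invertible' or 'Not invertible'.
\text{Invertible}

The MA(q) characteristic polynomial is P(z) = 1 + 0.912z.
Invertibility requires all roots to lie outside the unit circle, i.e. |z| > 1 for every root.
This is linear in z: 1 + (0.912) z = 0  =>  z = -1/(0.912) = -1.096491,  |z| = 1.096491.
Moduli of all roots: 1.0965.
All moduli strictly greater than 1? Yes.
Verdict: Invertible.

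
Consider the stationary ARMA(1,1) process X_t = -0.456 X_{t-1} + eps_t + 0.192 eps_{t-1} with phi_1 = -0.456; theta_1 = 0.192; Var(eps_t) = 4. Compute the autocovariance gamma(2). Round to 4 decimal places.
\gamma(2) = 0.5547

Multiply the model equation by X_{t-k} and take expectations. With theta_0 = psi_0 = 1 and psi_j the MA(infinity) weights, this gives
  gamma(k) - sum_i phi_i gamma(k-i) = c_k,
  c_k = sigma^2 * sum_{j=k..q} theta_j psi_{j-k}   (c_k = 0 for k > q),
using gamma(-m) = gamma(m).
psi-weights needed (psi_j = theta_j + sum_i phi_i psi_{j-i}):
  psi_1 = theta_1 + phi_1 = 0.192 + (-0.456) = -0.264
Right-hand sides:
  c_0 = sigma^2 (1 + theta_1 psi_1) = 4 * (1 + (0.192)(-0.264)) = 4 * 0.949312 = 3.797248
  c_1 = sigma^2 theta_1 = 4 * (0.192) = 0.768
  c_2 = 0
Equations for k = 0 and k = 1 (AR order 1):
  gamma(0) = phi_1 gamma(1) + c_0
  gamma(1) = phi_1 gamma(0) + c_1
Substituting the second into the first: gamma(0) (1 - phi_1^2) = c_0 + phi_1 c_1, so
  gamma(0) = (c_0 + phi_1 c_1) / (1 - phi_1^2) = (3.797248 + (-0.456)(0.768)) / (1 - (-0.456)^2) = 3.44704 / 0.792064 = 4.351972.
  gamma(1) = phi_1 gamma(0) + c_1 = (-0.456)(4.351972) + (0.768) = -1.216499.
For k = 2 (> q): gamma(2) = phi_1 gamma(1) = (-0.456)(-1.216499) = 0.554724.
Therefore gamma(2) = 0.5547 (to 4 decimal places).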